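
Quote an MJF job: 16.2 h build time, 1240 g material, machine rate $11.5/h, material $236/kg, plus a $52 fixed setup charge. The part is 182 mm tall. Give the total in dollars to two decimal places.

$530.94

Machine-time cost = 11.5 × 16.2, so $186.30.
Material cost = 236 × 1240/1000, so $292.64.
Adding setup: 186.30 + 292.64 + 52 → $530.94.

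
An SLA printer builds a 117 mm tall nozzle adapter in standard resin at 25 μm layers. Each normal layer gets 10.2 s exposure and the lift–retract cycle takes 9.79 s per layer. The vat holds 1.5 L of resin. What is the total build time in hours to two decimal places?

Layer count = ceil(117 / 0.025) = 4680.
Each layer takes: 10.2 + 9.79 → 19.99 s.
Build time: 4680 × 19.99 s = 93553.2 s, i.e. 25.99 hours.

25.99 hours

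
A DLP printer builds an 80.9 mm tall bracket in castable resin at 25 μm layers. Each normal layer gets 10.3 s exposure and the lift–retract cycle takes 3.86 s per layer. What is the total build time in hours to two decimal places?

Layers = ⌈80.9/0.025⌉ = 3236.
Each layer takes = 10.3 + 3.86 = 14.16 s.
Total = 3236 × 14.16 = 45821.76 s = 12.73 hours.

12.73 hours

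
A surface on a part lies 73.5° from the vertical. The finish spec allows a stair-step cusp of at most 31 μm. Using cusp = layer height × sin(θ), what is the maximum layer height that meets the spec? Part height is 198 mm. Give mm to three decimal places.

0.032 mm

sin(73.5°) = 0.9588; t_max = 0.031/0.9588 = 0.032 mm.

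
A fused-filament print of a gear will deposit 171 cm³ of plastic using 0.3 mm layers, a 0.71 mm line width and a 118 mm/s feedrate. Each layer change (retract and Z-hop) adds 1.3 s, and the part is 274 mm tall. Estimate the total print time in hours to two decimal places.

2.22 hours

Bead cross-section: 0.3 × 0.71 → 0.213 mm².
Total extruded path = 171000/0.213 = 802816.9 mm.
Extrusion time: 802816.9 / 118 → 6803.5 s.
Layers = ⌈274/0.3⌉ = 914.
Z-hop total = 914 × 1.3, so 1188.2 s.
Altogether 6803.5 + 1188.2 = 7991.7 s, i.e. 2.22 hours.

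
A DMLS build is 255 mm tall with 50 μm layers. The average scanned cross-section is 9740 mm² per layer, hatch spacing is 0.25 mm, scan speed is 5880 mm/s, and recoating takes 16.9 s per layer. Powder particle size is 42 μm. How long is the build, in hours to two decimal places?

33.33 hours

Layers = ⌈255/0.05⌉ = 5100.
Per-layer scan distance = 9740 / 0.25 = 38960 mm.
Laser time per layer = 38960 / 5880 = 6.6259 s.
Time per layer: 6.6259 + 16.9 → 23.5259 s.
Build time = 5100 × 23.5259 = 119982.09 s = 33.33 hours.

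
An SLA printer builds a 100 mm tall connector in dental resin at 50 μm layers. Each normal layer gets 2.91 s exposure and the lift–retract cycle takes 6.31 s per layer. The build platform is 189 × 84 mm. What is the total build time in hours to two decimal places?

Layers = ⌈100/0.05⌉ = 2000.
Per-layer time = 2.91 + 6.31, so 9.22 s.
Build time: 2000 × 9.22 s = 18440 s, i.e. 5.12 hours.

5.12 hours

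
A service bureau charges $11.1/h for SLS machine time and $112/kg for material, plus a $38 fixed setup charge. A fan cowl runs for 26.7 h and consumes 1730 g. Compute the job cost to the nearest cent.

$528.13

Machine-time cost = 11.1 × 26.7 = $296.37.
Feedstock cost: 112 × 1730/1000 → $193.76.
Adding setup: 296.37 + 193.76 + 38 → $528.13.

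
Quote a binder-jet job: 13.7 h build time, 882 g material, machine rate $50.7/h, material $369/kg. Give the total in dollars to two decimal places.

$1020.05

Time charge = 50.7 × 13.7, so $694.59.
Feedstock cost: 369 × 882/1000 → $325.458.
Job cost: 694.59 + 325.458 = 1020.048 ≈ $1020.05.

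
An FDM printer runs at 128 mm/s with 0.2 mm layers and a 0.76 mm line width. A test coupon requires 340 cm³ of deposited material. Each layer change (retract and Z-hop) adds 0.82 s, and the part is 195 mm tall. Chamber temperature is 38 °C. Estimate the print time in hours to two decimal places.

5.08 hours

Line area: 0.2 × 0.76 → 0.152 mm².
Total extruded path = 340000/0.152 = 2236842.1 mm.
Print-move time: 2236842.1 / 128 → 17475.3 s.
Layers = ⌈195/0.2⌉ = 975.
Layer-change overhead = 975 × 0.82, so 799.5 s.
Total = 17475.3 + 799.5 = 18274.8 s = 5.08 hours.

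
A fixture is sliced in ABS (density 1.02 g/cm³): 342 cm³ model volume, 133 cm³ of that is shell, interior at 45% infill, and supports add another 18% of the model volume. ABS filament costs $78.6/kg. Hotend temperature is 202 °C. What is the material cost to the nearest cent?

$23.14

Volume inside the shell = 342 − 133, so 209 cm³.
Infill deposited = 0.45 × 209, so 94.05 cm³.
Support: 0.18 × 342 → 61.56 cm³.
Total printed volume: 133 + 94.05 + 61.56 → 288.61 cm³.
Mass: 288.61 × 1.02 → 294.3822 g.
Cost = 294.3822 g / 1000 × $78.6/kg = $23.14.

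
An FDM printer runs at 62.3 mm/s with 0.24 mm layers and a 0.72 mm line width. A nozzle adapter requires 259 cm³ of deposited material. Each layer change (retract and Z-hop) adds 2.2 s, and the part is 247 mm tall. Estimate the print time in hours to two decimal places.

7.31 hours

Bead cross-section = 0.24 × 0.72, so 0.1728 mm².
Toolpath length = 259 cm³ / 0.1728 mm² = 259000 / 0.1728 = 1498842.6 mm.
Time extruding: 1498842.6 / 62.3 → 24058.5 s.
Number of layers: 247 / 0.24 → 1030 (rounded up).
Non-print overhead = 1030 × 2.2 = 2266 s.
Total = 24058.5 + 2266 = 26324.5 s = 7.31 hours.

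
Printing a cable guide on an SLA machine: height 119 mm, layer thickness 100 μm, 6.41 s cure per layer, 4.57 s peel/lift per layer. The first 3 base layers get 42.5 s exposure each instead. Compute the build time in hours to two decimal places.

Number of layers: 119 / 0.1 → 1190 (rounded up).
Burn-in layers = 3 × (42.5 + 4.57) = 141.21 s.
Normal layers = 1187 × (6.41 + 4.57), so 13033.26 s.
Total = 141.21 + 13033.26 = 13174.47 s = 3.66 hours.

3.66 hours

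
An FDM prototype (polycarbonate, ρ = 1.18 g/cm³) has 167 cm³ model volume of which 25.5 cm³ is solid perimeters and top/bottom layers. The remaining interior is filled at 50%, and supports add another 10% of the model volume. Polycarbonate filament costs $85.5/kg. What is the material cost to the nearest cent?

$11.40

Volume inside the shell = 167 − 25.5 = 141.5 cm³.
Deposited infill: 0.50 × 141.5 → 70.75 cm³.
Support: 0.10 × 167 → 16.7 cm³.
Deposited volume = 25.5 + 70.75 + 16.7 = 112.95 cm³.
Mass = 112.95 × 1.18, so 133.281 g.
Cost = 133.281 g / 1000 × $85.5/kg = $11.40.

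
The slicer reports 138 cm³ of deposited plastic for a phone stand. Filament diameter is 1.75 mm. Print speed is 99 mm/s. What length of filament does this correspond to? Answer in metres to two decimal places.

A = π r² = π × 0.875² = 2.4053 mm².
L = 138000 mm³ / 2.4053 mm² = 57373.3 mm, i.e. 57.37 m.

57.37 m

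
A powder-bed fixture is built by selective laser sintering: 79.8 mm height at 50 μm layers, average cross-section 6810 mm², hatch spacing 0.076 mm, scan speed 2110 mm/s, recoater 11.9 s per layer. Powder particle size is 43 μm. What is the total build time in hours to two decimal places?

24.10 hours

Layer count = ceil(79.8 / 0.05) = 1596.
Hatch length per layer = 6810 / 0.076 = 89605.3 mm.
Per-layer scan time = 89605.3 / 2110 = 42.467 s.
Time per layer = 42.467 + 11.9, so 54.367 s.
Total: 1596 × 54.367 s = 86769.732 s → 24.10 hours.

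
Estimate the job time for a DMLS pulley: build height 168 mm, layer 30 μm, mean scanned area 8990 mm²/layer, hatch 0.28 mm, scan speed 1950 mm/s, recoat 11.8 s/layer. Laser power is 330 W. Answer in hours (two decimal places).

Number of layers: 168 / 0.03 → 5600 (rounded up).
Hatch length per layer = 8990 / 0.28 = 32107.1 mm.
Scan time per layer: 32107.1 / 1950 → 16.4652 s.
Layer cycle = 16.4652 + 11.8 = 28.2652 s.
5600 layers × 28.2652 s/layer = 158285.12 s, i.e. 43.97 hours.

43.97 hours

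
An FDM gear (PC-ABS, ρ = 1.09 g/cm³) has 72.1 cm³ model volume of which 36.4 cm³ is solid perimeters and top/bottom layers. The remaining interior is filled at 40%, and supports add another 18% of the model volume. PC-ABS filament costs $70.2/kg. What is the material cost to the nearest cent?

$4.87

Interior volume = 72.1 − 36.4, so 35.7 cm³.
Infill volume: 0.40 × 35.7 → 14.28 cm³.
Support = 0.18 × 72.1, so 12.978 cm³.
Total extruded: 36.4 + 14.28 + 12.978 → 63.658 cm³.
Mass: 63.658 × 1.09 → 69.38722 g.
At $70.2/kg: 69.38722/1000 × 70.2 = $4.87.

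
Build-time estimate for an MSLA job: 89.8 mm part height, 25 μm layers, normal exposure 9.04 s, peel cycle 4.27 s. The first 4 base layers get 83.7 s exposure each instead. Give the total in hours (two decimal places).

Number of layers: 89.8 / 0.025 → 3592 (rounded up).
Burn-in layers = 4 × (83.7 + 4.27) = 351.88 s.
Regular layers = 3588 × (9.04 + 4.27) = 47756.28 s.
Sum: 351.88 + 47756.28 = 48108.16 s → 13.36 hours.

13.36 hours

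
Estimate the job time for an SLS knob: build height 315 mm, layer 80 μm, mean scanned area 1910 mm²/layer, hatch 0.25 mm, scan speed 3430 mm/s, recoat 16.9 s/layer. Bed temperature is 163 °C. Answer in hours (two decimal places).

Number of layers: 315 / 0.08 → 3938 (rounded up).
Scan path per layer = 1910 / 0.25 = 7640 mm.
Scan time per layer = 7640 / 3430 = 2.2274 s.
Layer cycle: 2.2274 + 16.9 → 19.1274 s.
Total: 3938 × 19.1274 s = 75323.7012 s → 20.92 hours.

20.92 hours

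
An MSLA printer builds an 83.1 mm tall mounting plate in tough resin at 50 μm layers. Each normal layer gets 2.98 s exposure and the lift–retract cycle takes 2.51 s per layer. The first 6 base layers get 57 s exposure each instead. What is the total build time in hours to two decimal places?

2.62 hours

Number of layers: 83.1 / 0.05 → 1662 (rounded up).
Bottom layers: 6 × (57 + 2.51) → 357.06 s.
Regular layers: 1656 × (2.98 + 2.51) → 9091.44 s.
Sum: 357.06 + 9091.44 = 9448.5 s → 2.62 hours.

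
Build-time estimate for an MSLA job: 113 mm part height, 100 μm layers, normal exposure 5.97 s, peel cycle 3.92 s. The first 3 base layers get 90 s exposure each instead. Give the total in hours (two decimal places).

3.17 hours

Layer count = ceil(113 / 0.1) = 1130.
Burn-in layers = 3 × (90 + 3.92), so 281.76 s.
Remaining layers = 1127 × (5.97 + 3.92) = 11146.03 s.
Total = 281.76 + 11146.03 = 11427.79 s = 3.17 hours.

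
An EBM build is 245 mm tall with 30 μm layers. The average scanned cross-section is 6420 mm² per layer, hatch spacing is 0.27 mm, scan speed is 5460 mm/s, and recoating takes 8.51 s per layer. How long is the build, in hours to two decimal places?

29.19 hours

Layers = ⌈245/0.03⌉ = 8167.
Per-layer scan distance = 6420 / 0.27 = 23777.8 mm.
Scan time per layer = 23777.8 / 5460, so 4.3549 s.
Per-layer time = 4.3549 + 8.51, so 12.8649 s.
8167 layers × 12.8649 s/layer = 105067.6383 s, i.e. 29.19 hours.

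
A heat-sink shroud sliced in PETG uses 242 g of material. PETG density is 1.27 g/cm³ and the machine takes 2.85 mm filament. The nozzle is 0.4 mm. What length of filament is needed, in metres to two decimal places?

29.87 m

Volume = 242 g / 1.27 g·cm⁻³ = 190.5512 cm³ = 190551.2 mm³.
A = π r² = π × 1.425² = 6.3794 mm².
L = V/A = 190551.2/6.3794 = 29869.77 mm → 29.87 m.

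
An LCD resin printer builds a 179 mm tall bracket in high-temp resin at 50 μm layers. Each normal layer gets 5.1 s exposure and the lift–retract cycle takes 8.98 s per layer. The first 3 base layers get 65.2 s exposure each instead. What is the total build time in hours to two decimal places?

14.05 hours

Number of layers: 179 / 0.05 → 3580 (rounded up).
Bottom layers: 3 × (65.2 + 8.98) → 222.54 s.
Remaining layers = 3577 × (5.1 + 8.98) = 50364.16 s.
Sum: 222.54 + 50364.16 = 50586.7 s → 14.05 hours.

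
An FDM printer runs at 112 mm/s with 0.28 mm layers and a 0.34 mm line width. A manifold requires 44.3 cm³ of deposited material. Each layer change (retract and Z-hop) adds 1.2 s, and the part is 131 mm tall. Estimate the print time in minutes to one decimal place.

78.6 minutes

Extrusion cross-section = 0.28 × 0.34, so 0.0952 mm².
Path length: 44300 mm³ / 0.0952 mm² → 465336.1 mm.
Extrusion time = 465336.1 / 112, so 4154.8 s.
Layers = ⌈131/0.28⌉ = 468.
Non-print overhead: 468 × 1.2 → 561.6 s.
Total = 4154.8 + 561.6 = 4716.4 s = 78.6 minutes.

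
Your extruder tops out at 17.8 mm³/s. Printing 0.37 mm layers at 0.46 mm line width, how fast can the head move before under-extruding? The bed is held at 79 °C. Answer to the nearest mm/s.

105 mm/s

Extrusion cross-section = 0.37 × 0.46 = 0.1702 mm².
Max speed = 17.8 / 0.1702 = 104.58 ≈ 105 mm/s.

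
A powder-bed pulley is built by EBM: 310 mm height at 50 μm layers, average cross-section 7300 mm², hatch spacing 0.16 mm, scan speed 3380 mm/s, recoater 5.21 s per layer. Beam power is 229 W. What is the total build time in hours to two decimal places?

32.22 hours

Number of layers: 310 / 0.05 → 6200 (rounded up).
Per-layer scan distance = 7300 / 0.16 = 45625 mm.
Per-layer scan time = 45625 / 3380 = 13.4985 s.
Time per layer: 13.4985 + 5.21 → 18.7085 s.
Build time = 6200 × 18.7085 = 115992.7 s = 32.22 hours.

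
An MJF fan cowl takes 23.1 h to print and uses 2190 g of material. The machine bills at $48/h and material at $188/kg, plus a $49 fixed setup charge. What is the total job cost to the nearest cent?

Time charge = 48 × 23.1 = $1108.80.
Material charge = 188 × 2190/1000 = $411.72.
Adding setup: 1108.80 + 411.72 + 49 → $1569.52.

$1569.52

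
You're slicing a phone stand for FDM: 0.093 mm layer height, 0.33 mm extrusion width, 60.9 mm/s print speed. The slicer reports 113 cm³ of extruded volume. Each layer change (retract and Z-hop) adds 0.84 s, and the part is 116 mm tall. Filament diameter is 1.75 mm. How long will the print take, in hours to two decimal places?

Extrusion cross-section = 0.093 × 0.33 = 0.03069 mm².
Toolpath length = 113 cm³ / 0.03069 mm² = 113000 / 0.03069 = 3681981.1 mm.
Extrusion time: 3681981.1 / 60.9 → 60459.5 s.
Number of layers: 116 / 0.093 → 1248 (rounded up).
Z-hop total: 1248 × 0.84 → 1048.32 s.
Total = 60459.5 + 1048.32 = 61507.82 s = 17.09 hours.

17.09 hours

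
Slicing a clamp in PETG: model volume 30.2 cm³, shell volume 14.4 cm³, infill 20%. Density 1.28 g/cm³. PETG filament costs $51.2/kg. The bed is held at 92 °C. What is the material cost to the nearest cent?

Interior volume = 30.2 − 14.4 = 15.8 cm³.
Infill volume = 0.20 × 15.8, so 3.16 cm³.
Total printed volume = 14.4 + 3.16 = 17.56 cm³.
Mass = 17.56 × 1.28 = 22.4768 g.
Cost = 22.4768 g / 1000 × $51.2/kg = $1.15.

$1.15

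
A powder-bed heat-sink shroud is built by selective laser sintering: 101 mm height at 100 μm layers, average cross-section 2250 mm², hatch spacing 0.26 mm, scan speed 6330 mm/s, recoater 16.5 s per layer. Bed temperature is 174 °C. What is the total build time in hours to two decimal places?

Number of layers: 101 / 0.1 → 1010 (rounded up).
Scan path per layer: 2250 / 0.26 → 8653.8 mm.
Laser time per layer = 8653.8 / 6330 = 1.3671 s.
Layer cycle = 1.3671 + 16.5, so 17.8671 s.
Total: 1010 × 17.8671 s = 18045.771 s → 5.01 hours.

5.01 hours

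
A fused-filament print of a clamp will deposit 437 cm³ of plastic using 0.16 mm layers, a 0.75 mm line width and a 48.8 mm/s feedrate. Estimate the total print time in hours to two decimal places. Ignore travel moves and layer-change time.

20.73 hours

Line area: 0.16 × 0.75 → 0.12 mm².
Toolpath length = 437 cm³ / 0.12 mm² = 437000 / 0.12 = 3641666.7 mm.
Print-move time: 3641666.7 / 48.8 → 74624.3 s.
74624.3 s = 20.73 hours.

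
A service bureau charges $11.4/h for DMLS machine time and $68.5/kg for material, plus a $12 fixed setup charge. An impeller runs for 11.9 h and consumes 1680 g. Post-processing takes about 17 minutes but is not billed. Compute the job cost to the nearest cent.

$262.74

Machine cost: 11.4 × 11.9 → $135.66.
Feedstock cost = 68.5 × 1680/1000, so $115.08.
Adding setup: 135.66 + 115.08 + 12 → $262.74.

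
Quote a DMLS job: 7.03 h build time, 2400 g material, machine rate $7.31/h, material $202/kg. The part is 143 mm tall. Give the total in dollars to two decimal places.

Machine cost = 7.31 × 7.03, so $51.3893.
Material charge = 202 × 2400/1000 = $484.80.
Job cost: 51.3893 + 484.80 = 536.1893 ≈ $536.19.

$536.19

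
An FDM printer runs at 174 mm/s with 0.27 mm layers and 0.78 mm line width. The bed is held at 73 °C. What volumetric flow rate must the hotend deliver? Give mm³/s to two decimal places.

Extrusion cross-section = 0.27 × 0.78 = 0.2106 mm².
Volumetric flow = 174 × 0.2106 = 36.64 mm³/s.

36.64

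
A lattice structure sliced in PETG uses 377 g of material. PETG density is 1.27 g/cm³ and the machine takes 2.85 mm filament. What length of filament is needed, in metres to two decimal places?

Extruded volume: 377/1.27 = 296.8504 cm³ (296850.4 mm³).
A = π r² = π × 1.425² = 6.3794 mm².
Length = 296850.4 / 6.3794 = 46532.65 mm = 46.53 m.

46.53 m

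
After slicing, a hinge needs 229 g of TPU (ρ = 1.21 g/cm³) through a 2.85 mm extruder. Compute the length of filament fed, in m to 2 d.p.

Volume = 229 g / 1.21 g·cm⁻³ = 189.2562 cm³ = 189256.2 mm³.
A = π r² = π × 1.425² = 6.3794 mm².
L = V/A = 189256.2/6.3794 = 29666.77 mm → 29.67 m.

29.67 m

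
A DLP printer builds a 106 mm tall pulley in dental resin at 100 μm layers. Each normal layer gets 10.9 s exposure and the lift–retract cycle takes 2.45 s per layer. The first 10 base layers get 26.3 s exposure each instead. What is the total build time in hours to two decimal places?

Layers = ⌈106/0.1⌉ = 1060.
Base layers = 10 × (26.3 + 2.45), so 287.5 s.
Regular layers: 1050 × (10.9 + 2.45) → 14017.5 s.
Sum: 287.5 + 14017.5 = 14305 s → 3.97 hours.

3.97 hours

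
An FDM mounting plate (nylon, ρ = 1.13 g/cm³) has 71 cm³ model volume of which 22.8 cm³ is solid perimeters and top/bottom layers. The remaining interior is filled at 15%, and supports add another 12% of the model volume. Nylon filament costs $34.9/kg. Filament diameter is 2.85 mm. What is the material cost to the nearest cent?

$1.52

Interior volume = 71 − 22.8 = 48.2 cm³.
Infill deposited: 0.15 × 48.2 → 7.23 cm³.
Support: 0.12 × 71 → 8.52 cm³.
Deposited volume: 22.8 + 7.23 + 8.52 → 38.55 cm³.
Mass = 38.55 × 1.13, so 43.5615 g.
At $34.9/kg: 43.5615/1000 × 34.9 = $1.52.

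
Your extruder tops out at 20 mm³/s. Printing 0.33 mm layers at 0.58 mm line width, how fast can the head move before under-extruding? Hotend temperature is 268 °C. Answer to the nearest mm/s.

Bead cross-section = 0.33 × 0.58 = 0.1914 mm².
v_max = Q/A = 20/0.1914 = 104.49 mm/s → 104 mm/s.

104 mm/s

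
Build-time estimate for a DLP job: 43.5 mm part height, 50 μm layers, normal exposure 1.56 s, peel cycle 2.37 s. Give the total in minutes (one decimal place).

Number of layers: 43.5 / 0.05 → 870 (rounded up).
Per-layer time: 1.56 + 2.37 → 3.93 s.
Build time: 870 × 3.93 s = 3419.1 s, i.e. 57.0 minutes.

57.0 minutes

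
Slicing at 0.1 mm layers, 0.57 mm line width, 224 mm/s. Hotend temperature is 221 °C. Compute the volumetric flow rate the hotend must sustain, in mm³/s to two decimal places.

Extrusion cross-section = 0.1 × 0.57, so 0.057 mm².
Volumetric flow = 224 × 0.057 = 12.77 mm³/s.

12.77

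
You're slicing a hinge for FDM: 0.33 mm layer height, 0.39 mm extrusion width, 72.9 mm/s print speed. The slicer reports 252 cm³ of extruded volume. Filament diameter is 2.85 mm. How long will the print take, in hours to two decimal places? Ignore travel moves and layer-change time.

Line area = 0.33 × 0.39, so 0.1287 mm².
Path length: 252000 mm³ / 0.1287 mm² → 1958042 mm.
Print-move time = 1958042 / 72.9, so 26859.3 s.
Converting: 26859.3 s = 7.46 hours.

7.46 hours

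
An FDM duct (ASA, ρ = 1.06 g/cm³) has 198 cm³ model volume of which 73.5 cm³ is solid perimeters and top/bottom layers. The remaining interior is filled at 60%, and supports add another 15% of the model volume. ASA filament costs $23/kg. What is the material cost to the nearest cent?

Interior volume = 198 − 73.5, so 124.5 cm³.
Infill volume = 0.60 × 124.5 = 74.7 cm³.
Support = 0.15 × 198 = 29.7 cm³.
Total printed volume = 73.5 + 74.7 + 29.7, so 177.9 cm³.
Mass = 177.9 × 1.06, so 188.574 g.
Cost = 188.574 g / 1000 × $23/kg = $4.34.

$4.34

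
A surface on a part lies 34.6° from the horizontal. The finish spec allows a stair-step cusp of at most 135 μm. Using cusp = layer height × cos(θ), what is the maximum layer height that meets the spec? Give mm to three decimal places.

0.164 mm

Layer height = cusp / cos(34.6°) = 0.135 / 0.8231 = 0.164 mm.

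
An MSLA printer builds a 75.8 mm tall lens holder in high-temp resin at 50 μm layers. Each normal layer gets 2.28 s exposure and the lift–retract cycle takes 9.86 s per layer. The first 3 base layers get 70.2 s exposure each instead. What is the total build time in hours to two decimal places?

5.17 hours

Number of layers: 75.8 / 0.05 → 1516 (rounded up).
Burn-in layers = 3 × (70.2 + 9.86), so 240.18 s.
Remaining layers = 1513 × (2.28 + 9.86), so 18367.82 s.
Total = 240.18 + 18367.82 = 18608 s = 5.17 hours.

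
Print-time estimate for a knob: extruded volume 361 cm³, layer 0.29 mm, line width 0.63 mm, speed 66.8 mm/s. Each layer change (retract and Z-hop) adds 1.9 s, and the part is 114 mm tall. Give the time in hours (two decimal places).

Line area = 0.29 × 0.63, so 0.1827 mm².
Path length: 361000 mm³ / 0.1827 mm² → 1975916.8 mm.
Time extruding = 1975916.8 / 66.8 = 29579.6 s.
Number of layers: 114 / 0.29 → 394 (rounded up).
Non-print overhead: 394 × 1.9 → 748.6 s.
Altogether 29579.6 + 748.6 = 30328.2 s, i.e. 8.42 hours.

8.42 hours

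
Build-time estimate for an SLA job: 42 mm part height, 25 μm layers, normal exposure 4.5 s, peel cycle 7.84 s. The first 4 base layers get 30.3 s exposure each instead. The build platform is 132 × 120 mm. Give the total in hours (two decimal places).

5.79 hours

Layers = ⌈42/0.025⌉ = 1680.
Burn-in layers = 4 × (30.3 + 7.84) = 152.56 s.
Regular layers = 1676 × (4.5 + 7.84) = 20681.84 s.
Sum: 152.56 + 20681.84 = 20834.4 s → 5.79 hours.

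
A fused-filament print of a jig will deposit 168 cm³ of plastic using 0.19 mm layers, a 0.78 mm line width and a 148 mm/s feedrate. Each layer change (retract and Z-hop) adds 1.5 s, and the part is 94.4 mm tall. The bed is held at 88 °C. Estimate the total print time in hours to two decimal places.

Bead cross-section = 0.19 × 0.78, so 0.1482 mm².
Total extruded path = 168000/0.1482 = 1133603.2 mm.
Time extruding = 1133603.2 / 148 = 7659.5 s.
Layer count = ceil(94.4 / 0.19) = 497.
Layer-change overhead: 497 × 1.5 → 745.5 s.
Total = 7659.5 + 745.5 = 8405 s = 2.33 hours.

2.33 hours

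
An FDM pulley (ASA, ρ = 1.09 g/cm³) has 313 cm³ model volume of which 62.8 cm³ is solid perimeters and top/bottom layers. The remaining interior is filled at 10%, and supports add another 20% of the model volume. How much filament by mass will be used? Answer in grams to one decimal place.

Interior volume = 313 − 62.8, so 250.2 cm³.
Infill deposited = 0.10 × 250.2 = 25.02 cm³.
Support = 0.20 × 313 = 62.6 cm³.
Total printed volume = 62.8 + 25.02 + 62.6 = 150.42 cm³.
Mass = 150.42 × 1.09 = 163.9578 g.

164.0 g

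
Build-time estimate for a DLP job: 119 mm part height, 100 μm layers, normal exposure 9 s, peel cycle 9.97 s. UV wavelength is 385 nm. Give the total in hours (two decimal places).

Layers = ⌈119/0.1⌉ = 1190.
Each layer takes = 9 + 9.97 = 18.97 s.
Total = 1190 × 18.97 = 22574.3 s = 6.27 hours.

6.27 hours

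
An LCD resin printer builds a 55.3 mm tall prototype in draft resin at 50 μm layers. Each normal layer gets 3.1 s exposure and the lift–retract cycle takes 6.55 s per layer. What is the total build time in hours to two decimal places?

Layers = ⌈55.3/0.05⌉ = 1106.
Cycle time = 3.1 + 6.55, so 9.65 s.
Build time: 1106 × 9.65 s = 10672.9 s, i.e. 2.96 hours.

2.96 hours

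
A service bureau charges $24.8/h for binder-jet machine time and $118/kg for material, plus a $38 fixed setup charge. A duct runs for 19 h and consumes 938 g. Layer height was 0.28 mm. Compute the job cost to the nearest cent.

$619.88

Time charge = 24.8 × 19 = $471.20.
Material cost: 118 × 938/1000 → $110.684.
Total = 471.20 + 110.684 + 38 = 619.884 ≈ $619.88.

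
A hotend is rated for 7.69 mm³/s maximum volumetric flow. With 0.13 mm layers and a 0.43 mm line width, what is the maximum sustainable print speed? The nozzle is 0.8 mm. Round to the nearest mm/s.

Bead cross-section = 0.13 × 0.43, so 0.0559 mm².
v_max = Q/A = 7.69/0.0559 = 137.57 mm/s → 138 mm/s.

138 mm/s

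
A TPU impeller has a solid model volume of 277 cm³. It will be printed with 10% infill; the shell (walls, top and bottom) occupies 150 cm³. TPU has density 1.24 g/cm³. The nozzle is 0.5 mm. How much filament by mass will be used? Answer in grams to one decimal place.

Interior volume = 277 − 150, so 127 cm³.
Infill deposited = 0.10 × 127 = 12.7 cm³.
Total printed volume: 150 + 12.7 → 162.7 cm³.
Mass = 162.7 × 1.24, so 201.748 g.

201.7 g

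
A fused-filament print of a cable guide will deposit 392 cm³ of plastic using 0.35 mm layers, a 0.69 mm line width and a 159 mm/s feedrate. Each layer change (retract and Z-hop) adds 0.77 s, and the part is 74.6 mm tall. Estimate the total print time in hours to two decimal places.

2.88 hours

Extrusion cross-section = 0.35 × 0.69 = 0.2415 mm².
Toolpath length = 392 cm³ / 0.2415 mm² = 392000 / 0.2415 = 1623188.4 mm.
Print-move time: 1623188.4 / 159 → 10208.7 s.
Layers = ⌈74.6/0.35⌉ = 214.
Layer-change overhead = 214 × 0.77, so 164.78 s.
Total = 10208.7 + 164.78 = 10373.48 s = 2.88 hours.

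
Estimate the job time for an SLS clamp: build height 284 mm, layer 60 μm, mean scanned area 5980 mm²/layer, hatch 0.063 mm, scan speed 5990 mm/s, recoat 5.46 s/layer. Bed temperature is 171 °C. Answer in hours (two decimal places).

Layer count = ceil(284 / 0.06) = 4734.
Hatch length per layer = 5980 / 0.063 = 94920.6 mm.
Laser time per layer: 94920.6 / 5990 → 15.8465 s.
Time per layer = 15.8465 + 5.46, so 21.3065 s.
Build time = 4734 × 21.3065 = 100864.971 s = 28.02 hours.

28.02 hours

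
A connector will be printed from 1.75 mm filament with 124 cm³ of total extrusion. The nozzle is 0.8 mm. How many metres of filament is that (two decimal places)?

51.55 m

Filament cross-section = π × (1.75/2)² = 2.4053 mm².
L = 124000 mm³ / 2.4053 mm² = 51552.82 mm, i.e. 51.55 m.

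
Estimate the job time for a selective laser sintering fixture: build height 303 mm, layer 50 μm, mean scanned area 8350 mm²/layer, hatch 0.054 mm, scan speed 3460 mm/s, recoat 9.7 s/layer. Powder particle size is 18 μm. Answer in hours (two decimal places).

91.56 hours

Number of layers: 303 / 0.05 → 6060 (rounded up).
Scan path per layer = 8350 / 0.054, so 154629.6 mm.
Per-layer scan time = 154629.6 / 3460, so 44.6906 s.
Per-layer time: 44.6906 + 9.7 → 54.3906 s.
Total: 6060 × 54.3906 s = 329607.036 s → 91.56 hours.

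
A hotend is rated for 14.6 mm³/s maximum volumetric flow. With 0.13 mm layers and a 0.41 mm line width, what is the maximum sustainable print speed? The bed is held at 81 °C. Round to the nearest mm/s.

Extrusion cross-section = 0.13 × 0.41 = 0.0533 mm².
v_max = Q/A = 14.6/0.0533 = 273.92 mm/s → 274 mm/s.

274 mm/s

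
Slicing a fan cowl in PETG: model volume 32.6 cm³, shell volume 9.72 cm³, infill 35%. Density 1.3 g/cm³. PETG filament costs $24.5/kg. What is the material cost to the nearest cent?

Infill region: 32.6 − 9.72 → 22.88 cm³.
Infill volume: 0.35 × 22.88 → 8.008 cm³.
Total printed volume = 9.72 + 8.008 = 17.728 cm³.
Mass = 17.728 × 1.3 = 23.0464 g.
Cost = 23.0464 g / 1000 × $24.5/kg = $0.56.

$0.56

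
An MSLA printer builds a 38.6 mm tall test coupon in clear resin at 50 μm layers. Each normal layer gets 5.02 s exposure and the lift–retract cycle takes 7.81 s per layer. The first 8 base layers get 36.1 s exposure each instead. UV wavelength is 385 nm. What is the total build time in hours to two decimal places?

2.82 hours

Number of layers: 38.6 / 0.05 → 772 (rounded up).
Base layers = 8 × (36.1 + 7.81), so 351.28 s.
Remaining layers: 764 × (5.02 + 7.81) → 9802.12 s.
Total = 351.28 + 9802.12 = 10153.4 s = 2.82 hours.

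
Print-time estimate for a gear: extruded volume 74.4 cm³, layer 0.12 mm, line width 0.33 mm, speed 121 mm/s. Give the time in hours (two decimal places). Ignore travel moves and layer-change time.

Extrusion cross-section: 0.12 × 0.33 → 0.0396 mm².
Path length: 74400 mm³ / 0.0396 mm² → 1878787.9 mm.
Extrusion time = 1878787.9 / 121 = 15527.2 s.
15527.2 s = 4.31 hours.

4.31 hours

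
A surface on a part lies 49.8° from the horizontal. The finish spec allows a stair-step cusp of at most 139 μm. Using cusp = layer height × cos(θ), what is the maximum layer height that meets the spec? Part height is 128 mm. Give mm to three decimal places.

0.215 mm

Layer height = cusp / cos(49.8°) = 0.139 / 0.6455 = 0.215 mm.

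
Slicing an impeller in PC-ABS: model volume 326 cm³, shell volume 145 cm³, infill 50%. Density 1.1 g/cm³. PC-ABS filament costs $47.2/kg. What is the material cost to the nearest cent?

$12.23

Volume inside the shell = 326 − 145, so 181 cm³.
Infill volume = 0.50 × 181, so 90.5 cm³.
Total extruded = 145 + 90.5, so 235.5 cm³.
Mass: 235.5 × 1.1 → 259.05 g.
Cost = 259.05 g / 1000 × $47.2/kg = $12.23.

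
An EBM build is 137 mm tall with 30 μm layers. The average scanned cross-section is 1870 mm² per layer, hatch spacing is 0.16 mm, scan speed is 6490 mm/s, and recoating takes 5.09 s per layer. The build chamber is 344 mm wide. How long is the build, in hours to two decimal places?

Layers = ⌈137/0.03⌉ = 4567.
Scan path per layer = 1870 / 0.16, so 11687.5 mm.
Scan time per layer = 11687.5 / 6490 = 1.8008 s.
Time per layer = 1.8008 + 5.09 = 6.8908 s.
Build time = 4567 × 6.8908 = 31470.2836 s = 8.74 hours.

8.74 hours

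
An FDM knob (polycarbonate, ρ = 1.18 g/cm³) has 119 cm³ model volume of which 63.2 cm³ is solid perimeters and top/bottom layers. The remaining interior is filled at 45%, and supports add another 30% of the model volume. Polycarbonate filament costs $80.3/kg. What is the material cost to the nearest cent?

Volume inside the shell = 119 − 63.2, so 55.8 cm³.
Infill volume = 0.45 × 55.8, so 25.11 cm³.
Support = 0.30 × 119 = 35.7 cm³.
Deposited volume: 63.2 + 25.11 + 35.7 → 124.01 cm³.
Mass = 124.01 × 1.18, so 146.3318 g.
At $80.3/kg: 146.3318/1000 × 80.3 = $11.75.

$11.75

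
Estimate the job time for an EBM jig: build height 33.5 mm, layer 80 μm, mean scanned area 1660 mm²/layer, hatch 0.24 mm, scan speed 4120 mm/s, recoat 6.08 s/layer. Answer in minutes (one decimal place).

54.2 minutes

Layer count = ceil(33.5 / 0.08) = 419.
Per-layer scan distance = 1660 / 0.24, so 6916.7 mm.
Per-layer scan time = 6916.7 / 4120 = 1.6788 s.
Per-layer time = 1.6788 + 6.08 = 7.7588 s.
419 layers × 7.7588 s/layer = 3250.9372 s, i.e. 54.2 minutes.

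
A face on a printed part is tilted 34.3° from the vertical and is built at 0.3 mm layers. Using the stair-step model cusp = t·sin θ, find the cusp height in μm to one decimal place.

sin(34.3°) = 0.5635, so cusp = 0.3 × 0.5635 = 0.16905 mm → 169.1 μm.

169.1 μm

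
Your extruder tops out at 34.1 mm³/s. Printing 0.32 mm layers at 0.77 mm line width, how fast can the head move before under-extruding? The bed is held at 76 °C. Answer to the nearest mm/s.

138 mm/s

Extrusion cross-section: 0.32 × 0.77 → 0.2464 mm².
v_max = Q/A = 34.1/0.2464 = 138.39 mm/s → 138 mm/s.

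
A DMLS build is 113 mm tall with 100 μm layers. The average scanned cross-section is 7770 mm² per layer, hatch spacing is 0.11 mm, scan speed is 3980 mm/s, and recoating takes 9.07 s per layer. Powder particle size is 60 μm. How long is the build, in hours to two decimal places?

8.42 hours

Layers = ⌈113/0.1⌉ = 1130.
Per-layer scan distance: 7770 / 0.11 → 70636.4 mm.
Laser time per layer: 70636.4 / 3980 → 17.7478 s.
Layer cycle = 17.7478 + 9.07 = 26.8178 s.
1130 layers × 26.8178 s/layer = 30304.114 s, i.e. 8.42 hours.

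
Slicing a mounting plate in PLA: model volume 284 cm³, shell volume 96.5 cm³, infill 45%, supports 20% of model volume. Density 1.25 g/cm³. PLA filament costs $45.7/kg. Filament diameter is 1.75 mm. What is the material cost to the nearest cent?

Volume inside the shell = 284 − 96.5, so 187.5 cm³.
Infill volume = 0.45 × 187.5 = 84.375 cm³.
Support = 0.20 × 284, so 56.8 cm³.
Total extruded: 96.5 + 84.375 + 56.8 → 237.675 cm³.
Mass: 237.675 × 1.25 → 297.09375 g.
Cost = 297.09375 g / 1000 × $45.7/kg = $13.58.

$13.58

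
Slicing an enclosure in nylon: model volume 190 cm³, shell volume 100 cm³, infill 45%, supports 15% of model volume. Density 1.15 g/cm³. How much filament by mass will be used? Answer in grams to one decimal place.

Infill region = 190 − 100 = 90 cm³.
Deposited infill: 0.45 × 90 → 40.5 cm³.
Support = 0.15 × 190 = 28.5 cm³.
Total printed volume = 100 + 40.5 + 28.5, so 169 cm³.
Mass: 169 × 1.15 → 194.35 g.

194.4 g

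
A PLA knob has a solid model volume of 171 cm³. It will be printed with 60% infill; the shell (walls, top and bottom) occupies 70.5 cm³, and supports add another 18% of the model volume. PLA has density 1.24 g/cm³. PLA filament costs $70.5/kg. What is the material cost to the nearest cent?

$14.13

Infill region = 171 − 70.5, so 100.5 cm³.
Infill deposited: 0.60 × 100.5 → 60.3 cm³.
Support = 0.18 × 171, so 30.78 cm³.
Total extruded = 70.5 + 60.3 + 30.78, so 161.58 cm³.
Mass: 161.58 × 1.24 → 200.3592 g.
Cost = 200.3592 g / 1000 × $70.5/kg = $14.13.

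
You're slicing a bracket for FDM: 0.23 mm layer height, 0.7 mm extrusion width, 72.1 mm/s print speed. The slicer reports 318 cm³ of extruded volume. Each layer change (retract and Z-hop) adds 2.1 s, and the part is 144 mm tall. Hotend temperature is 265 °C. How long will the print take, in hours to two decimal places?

Extrusion cross-section: 0.23 × 0.7 → 0.161 mm².
Total extruded path = 318000/0.161 = 1975155.3 mm.
Extrusion time: 1975155.3 / 72.1 → 27394.7 s.
Number of layers: 144 / 0.23 → 627 (rounded up).
Z-hop total = 627 × 2.1, so 1316.7 s.
Altogether 27394.7 + 1316.7 = 28711.4 s, i.e. 7.98 hours.

7.98 hours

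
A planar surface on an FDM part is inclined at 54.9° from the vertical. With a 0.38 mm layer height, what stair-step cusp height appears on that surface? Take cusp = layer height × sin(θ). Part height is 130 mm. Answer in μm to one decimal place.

310.9 μm

sin(54.9°) = 0.8181, so cusp = 0.38 × 0.8181 = 0.310878 mm → 310.9 μm.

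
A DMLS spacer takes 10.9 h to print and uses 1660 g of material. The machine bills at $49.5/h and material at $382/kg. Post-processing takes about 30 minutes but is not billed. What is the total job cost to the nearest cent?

Time charge: 49.5 × 10.9 → $539.55.
Feedstock cost = 382 × 1660/1000 = $634.12.
Total = 539.55 + 634.12 = $1173.67.

$1173.67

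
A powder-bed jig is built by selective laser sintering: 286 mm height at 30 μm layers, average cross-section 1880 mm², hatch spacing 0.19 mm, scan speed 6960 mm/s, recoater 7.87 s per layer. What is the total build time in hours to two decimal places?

Layer count = ceil(286 / 0.03) = 9534.
Scan path per layer: 1880 / 0.19 → 9894.7 mm.
Scan time per layer: 9894.7 / 6960 → 1.4217 s.
Layer cycle = 1.4217 + 7.87 = 9.2917 s.
Build time = 9534 × 9.2917 = 88587.0678 s = 24.61 hours.

24.61 hours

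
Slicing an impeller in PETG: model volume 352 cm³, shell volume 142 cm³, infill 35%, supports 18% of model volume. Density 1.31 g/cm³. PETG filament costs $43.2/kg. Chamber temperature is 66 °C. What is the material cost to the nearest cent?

$15.78

Infill region = 352 − 142 = 210 cm³.
Deposited infill = 0.35 × 210 = 73.5 cm³.
Support: 0.18 × 352 → 63.36 cm³.
Total extruded: 142 + 73.5 + 63.36 → 278.86 cm³.
Mass = 278.86 × 1.31 = 365.3066 g.
Cost = 365.3066 g / 1000 × $43.2/kg = $15.78.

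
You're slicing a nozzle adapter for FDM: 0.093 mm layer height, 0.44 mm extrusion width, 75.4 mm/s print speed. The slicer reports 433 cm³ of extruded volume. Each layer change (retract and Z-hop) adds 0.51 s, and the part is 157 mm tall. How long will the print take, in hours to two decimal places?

Line area = 0.093 × 0.44 = 0.04092 mm².
Toolpath length = 433 cm³ / 0.04092 mm² = 433000 / 0.04092 = 10581622.7 mm.
Time extruding: 10581622.7 / 75.4 → 140339.8 s.
Layer count = ceil(157 / 0.093) = 1689.
Layer-change overhead = 1689 × 0.51, so 861.39 s.
Total = 140339.8 + 861.39 = 141201.19 s = 39.22 hours.

39.22 hours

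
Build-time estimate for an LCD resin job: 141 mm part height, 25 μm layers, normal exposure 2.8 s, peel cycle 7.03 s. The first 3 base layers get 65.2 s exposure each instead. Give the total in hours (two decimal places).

Layer count = ceil(141 / 0.025) = 5640.
Bottom layers = 3 × (65.2 + 7.03), so 216.69 s.
Remaining layers = 5637 × (2.8 + 7.03) = 55411.71 s.
Sum: 216.69 + 55411.71 = 55628.4 s → 15.45 hours.

15.45 hours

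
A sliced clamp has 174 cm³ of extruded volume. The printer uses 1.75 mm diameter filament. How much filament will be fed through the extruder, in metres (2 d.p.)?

72.34 m

Cross-section of 1.75 mm filament: π·(1.75/2)² = 2.4053 mm².
Length = 174 cm³ / 2.4053 mm² = 174000 / 2.4053 = 72340.25 mm = 72.34 m.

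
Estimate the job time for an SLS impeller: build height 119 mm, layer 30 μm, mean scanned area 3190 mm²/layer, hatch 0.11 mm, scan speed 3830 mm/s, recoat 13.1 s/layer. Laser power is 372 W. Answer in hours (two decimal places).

22.78 hours

Layer count = ceil(119 / 0.03) = 3967.
Per-layer scan distance = 3190 / 0.11 = 29000 mm.
Per-layer scan time: 29000 / 3830 → 7.5718 s.
Per-layer time = 7.5718 + 13.1, so 20.6718 s.
Total: 3967 × 20.6718 s = 82005.0306 s → 22.78 hours.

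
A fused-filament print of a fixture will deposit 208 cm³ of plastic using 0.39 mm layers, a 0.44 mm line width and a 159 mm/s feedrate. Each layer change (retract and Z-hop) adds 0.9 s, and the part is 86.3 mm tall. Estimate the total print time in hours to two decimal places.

2.17 hours

Bead cross-section: 0.39 × 0.44 → 0.1716 mm².
Path length: 208000 mm³ / 0.1716 mm² → 1212121.2 mm.
Extrusion time: 1212121.2 / 159 → 7623.4 s.
Number of layers: 86.3 / 0.39 → 222 (rounded up).
Z-hop total = 222 × 0.9, so 199.8 s.
Total = 7623.4 + 199.8 = 7823.2 s = 2.17 hours.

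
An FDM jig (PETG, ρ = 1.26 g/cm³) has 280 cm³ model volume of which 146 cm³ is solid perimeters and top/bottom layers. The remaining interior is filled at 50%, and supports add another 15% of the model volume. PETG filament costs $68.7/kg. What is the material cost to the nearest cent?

Infill region: 280 − 146 → 134 cm³.
Deposited infill = 0.50 × 134 = 67 cm³.
Support = 0.15 × 280 = 42 cm³.
Total extruded = 146 + 67 + 42, so 255 cm³.
Mass = 255 × 1.26 = 321.3 g.
Cost = 321.3 g / 1000 × $68.7/kg = $22.07.

$22.07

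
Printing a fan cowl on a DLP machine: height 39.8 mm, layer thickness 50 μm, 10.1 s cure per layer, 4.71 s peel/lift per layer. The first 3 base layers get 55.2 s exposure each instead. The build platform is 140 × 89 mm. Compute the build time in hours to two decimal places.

Layers = ⌈39.8/0.05⌉ = 796.
Bottom layers: 3 × (55.2 + 4.71) → 179.73 s.
Regular layers: 793 × (10.1 + 4.71) → 11744.33 s.
Total = 179.73 + 11744.33 = 11924.06 s = 3.31 hours.

3.31 hours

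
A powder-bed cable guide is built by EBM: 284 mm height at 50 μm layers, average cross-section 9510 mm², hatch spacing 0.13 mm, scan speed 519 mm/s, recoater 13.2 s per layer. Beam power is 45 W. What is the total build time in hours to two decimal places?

243.22 hours

Layers = ⌈284/0.05⌉ = 5680.
Per-layer scan distance = 9510 / 0.13 = 73153.8 mm.
Per-layer scan time = 73153.8 / 519, so 140.9514 s.
Time per layer = 140.9514 + 13.2, so 154.1514 s.
5680 layers × 154.1514 s/layer = 875579.952 s, i.e. 243.22 hours.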